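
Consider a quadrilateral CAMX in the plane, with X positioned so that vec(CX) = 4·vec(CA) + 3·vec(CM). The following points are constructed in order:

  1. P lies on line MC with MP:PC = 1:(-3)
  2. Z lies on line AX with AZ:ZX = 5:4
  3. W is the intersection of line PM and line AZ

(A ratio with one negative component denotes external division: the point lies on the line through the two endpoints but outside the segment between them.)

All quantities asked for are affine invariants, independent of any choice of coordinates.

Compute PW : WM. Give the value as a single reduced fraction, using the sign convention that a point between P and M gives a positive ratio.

Work in coordinates with C = (0, 0), A = (1, 0), M = (0, 1), X = (4, 3).
1. P lies on line MC with MP:PC = 1:(-3) ⇒ P = (0, 3/2)
2. Z lies on line AX with AZ:ZX = 5:4 ⇒ Z = (8/3, 5/3)
3. W is the intersection of line PM and line AZ ⇒ W = (0, -1)
W = P + t·(M−P) with t = 5, so PW:WM = t:(1−t) = 5:-4

PW:WM = -5/4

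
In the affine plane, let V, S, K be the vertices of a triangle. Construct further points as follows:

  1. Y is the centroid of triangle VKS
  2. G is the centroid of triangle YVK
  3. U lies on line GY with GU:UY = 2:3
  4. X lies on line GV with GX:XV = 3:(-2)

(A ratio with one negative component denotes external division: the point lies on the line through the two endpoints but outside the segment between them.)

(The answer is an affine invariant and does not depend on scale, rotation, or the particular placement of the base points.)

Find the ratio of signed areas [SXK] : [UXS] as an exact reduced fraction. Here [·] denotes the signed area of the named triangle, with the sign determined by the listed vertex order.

Assign V = (0, 0), S = (1, 0), K = (0, 1) — the answer is frame-independent, so this choice is without loss of generality.
1. Y is the centroid of triangle VKS ⇒ Y = (1/3, 1/3)
2. G is the centroid of triangle YVK ⇒ G = (1/9, 4/9)
3. U lies on line GY with GU:UY = 2:3 ⇒ U = (1/5, 2/5)
4. X lies on line GV with GX:XV = 3:(-2) ⇒ X = (-2/9, -8/9)
2·[SXK] = -19/9, 2·[UXS] = 6/5
[SXK]:[UXS] = -19/9:6/5 = -95/54

[SXK]:[UXS] = -95/54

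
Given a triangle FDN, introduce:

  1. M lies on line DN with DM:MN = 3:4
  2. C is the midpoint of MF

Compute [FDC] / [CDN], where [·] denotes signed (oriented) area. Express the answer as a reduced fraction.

[FDC]:[CDN] = 3/7

Set F = (0, 0), D = (1, 0), N = (0, 1); any affine frame gives the same invariant.
1. M lies on line DN with DM:MN = 3:4 ⇒ M = (4/7, 3/7)
2. C is the midpoint of MF ⇒ C = (2/7, 3/14)
2·[FDC] = 3/14, 2·[CDN] = 1/2
[FDC]:[CDN] = 3/14:1/2 = 3/7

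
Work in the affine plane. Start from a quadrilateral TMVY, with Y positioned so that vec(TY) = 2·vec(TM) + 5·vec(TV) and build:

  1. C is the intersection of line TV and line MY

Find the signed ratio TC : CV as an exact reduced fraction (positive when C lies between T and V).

TC:CV = -5/6

Choose coordinates T = (0, 0), M = (1, 0), V = (0, 1), Y = (2, 5).
1. C is the intersection of line TV and line MY ⇒ C = (0, -5)
C = T + t·(V−T) with t = -5, so TC:CV = t:(1−t) = -5:6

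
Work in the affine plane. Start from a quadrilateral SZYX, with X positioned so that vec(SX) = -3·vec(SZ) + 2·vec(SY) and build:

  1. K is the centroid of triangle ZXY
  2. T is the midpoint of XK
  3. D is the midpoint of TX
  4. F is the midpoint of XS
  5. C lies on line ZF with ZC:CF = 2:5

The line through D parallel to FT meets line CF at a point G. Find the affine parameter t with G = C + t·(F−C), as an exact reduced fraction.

Work in coordinates with S = (0, 0), Z = (1, 0), Y = (0, 1), X = (-3, 2).
1. K is the centroid of triangle ZXY ⇒ K = (-2/3, 1)
2. T is the midpoint of XK ⇒ T = (-11/6, 3/2)
3. D is the midpoint of TX ⇒ D = (-29/12, 7/4)
4. F is the midpoint of XS ⇒ F = (-3/2, 1)
5. C lies on line ZF with ZC:CF = 2:5 ⇒ C = (2/7, 2/7)
through D parallel to FT: direction (-1/3, 1/2); meets CF at G = (-91/44, 27/22)
G = C + t·(F−C) with t = 29/22

t = 29/22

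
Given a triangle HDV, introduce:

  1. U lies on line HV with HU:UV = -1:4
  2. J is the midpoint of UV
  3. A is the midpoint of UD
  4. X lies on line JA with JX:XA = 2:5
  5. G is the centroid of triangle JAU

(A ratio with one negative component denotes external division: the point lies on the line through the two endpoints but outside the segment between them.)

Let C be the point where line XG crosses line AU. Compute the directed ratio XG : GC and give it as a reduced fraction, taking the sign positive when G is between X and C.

XG:GC = 8/7

Assign H = (0, 0), D = (1, 0), V = (0, 1) — the answer is frame-independent, so this choice is without loss of generality.
1. U lies on line HV with HU:UV = -1:4 ⇒ U = (0, -1/3)
2. J is the midpoint of UV ⇒ J = (0, 1/3)
3. A is the midpoint of UD ⇒ A = (1/2, -1/6)
4. X lies on line JA with JX:XA = 2:5 ⇒ X = (1/7, 4/21)
5. G is the centroid of triangle JAU ⇒ G = (1/6, -1/18)
line XG meets AU at C = (3/16, -13/48)
G = X + t·(C−X) with t = 8/15, so XG:GC = 8/15:7/15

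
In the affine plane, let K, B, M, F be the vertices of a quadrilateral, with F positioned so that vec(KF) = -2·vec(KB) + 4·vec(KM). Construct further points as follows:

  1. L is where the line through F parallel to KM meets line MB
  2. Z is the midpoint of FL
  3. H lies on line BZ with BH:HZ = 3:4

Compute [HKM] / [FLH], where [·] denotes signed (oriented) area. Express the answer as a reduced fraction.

[HKM]:[FLH] = 1/6

Set K = (0, 0), B = (1, 0), M = (0, 1), F = (-2, 4); any affine frame gives the same invariant.
1. L is where the line through F parallel to KM meets line MB ⇒ L = (-2, 3)
2. Z is the midpoint of FL ⇒ Z = (-2, 7/2)
3. H lies on line BZ with BH:HZ = 3:4 ⇒ H = (-2/7, 3/2)
2·[HKM] = 2/7, 2·[FLH] = 12/7
[HKM]:[FLH] = 2/7:12/7 = 1/6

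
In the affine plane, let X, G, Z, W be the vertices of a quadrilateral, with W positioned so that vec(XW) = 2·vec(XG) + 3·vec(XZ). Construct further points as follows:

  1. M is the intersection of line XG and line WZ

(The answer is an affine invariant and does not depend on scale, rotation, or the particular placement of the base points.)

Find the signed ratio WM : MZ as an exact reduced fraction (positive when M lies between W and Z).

WM:MZ = -3

Set X = (0, 0), G = (1, 0), Z = (0, 1), W = (2, 3); any affine frame gives the same invariant.
1. M is the intersection of line XG and line WZ ⇒ M = (-1, 0)
M = W + t·(Z−W) with t = 3/2, so WM:MZ = t:(1−t) = 3/2:-1/2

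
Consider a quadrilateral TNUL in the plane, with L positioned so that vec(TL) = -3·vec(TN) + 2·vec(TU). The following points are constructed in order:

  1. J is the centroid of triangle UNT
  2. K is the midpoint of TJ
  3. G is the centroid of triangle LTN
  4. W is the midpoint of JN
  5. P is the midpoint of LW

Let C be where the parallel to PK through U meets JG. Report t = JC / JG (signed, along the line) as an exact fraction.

t = -21/17

Assign T = (0, 0), N = (1, 0), U = (0, 1), L = (-3, 2) — the answer is frame-independent, so this choice is without loss of generality.
1. J is the centroid of triangle UNT ⇒ J = (1/3, 1/3)
2. K is the midpoint of TJ ⇒ K = (1/6, 1/6)
3. G is the centroid of triangle LTN ⇒ G = (-2/3, 2/3)
4. W is the midpoint of JN ⇒ W = (2/3, 1/6)
5. P is the midpoint of LW ⇒ P = (-7/6, 13/12)
through U parallel to PK: direction (4/3, -11/12); meets JG at C = (80/51, -4/51)
C = J + t·(G−J) with t = -21/17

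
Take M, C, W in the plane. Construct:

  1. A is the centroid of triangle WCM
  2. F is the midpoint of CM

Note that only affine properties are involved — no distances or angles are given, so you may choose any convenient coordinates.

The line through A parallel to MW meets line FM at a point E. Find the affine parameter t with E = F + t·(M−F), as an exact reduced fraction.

Assign M = (0, 0), C = (1, 0), W = (0, 1) — the answer is frame-independent, so this choice is without loss of generality.
1. A is the centroid of triangle WCM ⇒ A = (1/3, 1/3)
2. F is the midpoint of CM ⇒ F = (1/2, 0)
through A parallel to MW: direction (0, 1); meets FM at E = (1/3, 0)
E = F + t·(M−F) with t = 1/3

t = 1/3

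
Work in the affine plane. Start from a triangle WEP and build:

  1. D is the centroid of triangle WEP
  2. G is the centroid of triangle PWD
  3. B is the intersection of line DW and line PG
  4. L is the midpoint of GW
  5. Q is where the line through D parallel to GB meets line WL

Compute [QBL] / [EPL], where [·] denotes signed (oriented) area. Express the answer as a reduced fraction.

Assign W = (0, 0), E = (1, 0), P = (0, 1) — the answer is frame-independent, so this choice is without loss of generality.
1. D is the centroid of triangle WEP ⇒ D = (1/3, 1/3)
2. G is the centroid of triangle PWD ⇒ G = (1/9, 4/9)
3. B is the intersection of line DW and line PG ⇒ B = (1/6, 1/6)
4. L is the midpoint of GW ⇒ L = (1/18, 2/9)
5. Q is where the line through D parallel to GB meets line WL ⇒ Q = (2/9, 8/9)
2·[QBL] = -1/12, 2·[EPL] = 13/18
[QBL]:[EPL] = -1/12:13/18 = -3/26

[QBL]:[EPL] = -3/26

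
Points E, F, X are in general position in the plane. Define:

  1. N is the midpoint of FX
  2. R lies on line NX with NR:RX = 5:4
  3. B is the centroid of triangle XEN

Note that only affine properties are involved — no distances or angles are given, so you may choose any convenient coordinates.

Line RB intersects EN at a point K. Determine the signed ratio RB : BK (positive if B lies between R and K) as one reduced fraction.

RB:BK = 2/3

Choose coordinates E = (0, 0), F = (1, 0), X = (0, 1).
1. N is the midpoint of FX ⇒ N = (1/2, 1/2)
2. R lies on line NX with NR:RX = 5:4 ⇒ R = (2/9, 7/9)
3. B is the centroid of triangle XEN ⇒ B = (1/6, 1/2)
line RB meets EN at K = (1/12, 1/12)
B = R + t·(K−R) with t = 2/5, so RB:BK = 2/5:3/5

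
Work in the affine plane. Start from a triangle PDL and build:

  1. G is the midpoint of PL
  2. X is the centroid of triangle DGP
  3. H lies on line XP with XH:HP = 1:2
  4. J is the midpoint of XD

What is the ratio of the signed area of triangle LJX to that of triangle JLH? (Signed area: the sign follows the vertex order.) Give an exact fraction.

Assign P = (0, 0), D = (1, 0), L = (0, 1) — the answer is frame-independent, so this choice is without loss of generality.
1. G is the midpoint of PL ⇒ G = (0, 1/2)
2. X is the centroid of triangle DGP ⇒ X = (1/3, 1/6)
3. H lies on line XP with XH:HP = 1:2 ⇒ H = (2/9, 1/9)
4. J is the midpoint of XD ⇒ J = (2/3, 1/12)
2·[LJX] = -1/4, 2·[JLH] = 7/18
[LJX]:[JLH] = -1/4:7/18 = -9/14

[LJX]:[JLH] = -9/14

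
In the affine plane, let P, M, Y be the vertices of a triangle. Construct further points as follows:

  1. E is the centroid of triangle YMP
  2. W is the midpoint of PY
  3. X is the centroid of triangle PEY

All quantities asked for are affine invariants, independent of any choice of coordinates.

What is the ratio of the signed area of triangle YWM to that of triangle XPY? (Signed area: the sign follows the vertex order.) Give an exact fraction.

Assign P = (0, 0), M = (1, 0), Y = (0, 1) — the answer is frame-independent, so this choice is without loss of generality.
1. E is the centroid of triangle YMP ⇒ E = (1/3, 1/3)
2. W is the midpoint of PY ⇒ W = (0, 1/2)
3. X is the centroid of triangle PEY ⇒ X = (1/9, 4/9)
2·[YWM] = 1/2, 2·[XPY] = -1/9
[YWM]:[XPY] = 1/2:-1/9 = -9/2

[YWM]:[XPY] = -9/2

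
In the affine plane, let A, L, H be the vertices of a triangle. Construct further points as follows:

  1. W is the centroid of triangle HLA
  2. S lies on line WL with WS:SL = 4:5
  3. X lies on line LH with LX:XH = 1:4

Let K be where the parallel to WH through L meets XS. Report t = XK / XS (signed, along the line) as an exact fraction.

Choose coordinates A = (0, 0), L = (1, 0), H = (0, 1).
1. W is the centroid of triangle HLA ⇒ W = (1/3, 1/3)
2. S lies on line WL with WS:SL = 4:5 ⇒ S = (17/27, 5/27)
3. X lies on line LH with LX:XH = 1:4 ⇒ X = (4/5, 1/5)
through L parallel to WH: direction (-1/3, 2/3); meets XS at K = (43/48, 5/24)
K = X + t·(S−X) with t = -9/16

t = -9/16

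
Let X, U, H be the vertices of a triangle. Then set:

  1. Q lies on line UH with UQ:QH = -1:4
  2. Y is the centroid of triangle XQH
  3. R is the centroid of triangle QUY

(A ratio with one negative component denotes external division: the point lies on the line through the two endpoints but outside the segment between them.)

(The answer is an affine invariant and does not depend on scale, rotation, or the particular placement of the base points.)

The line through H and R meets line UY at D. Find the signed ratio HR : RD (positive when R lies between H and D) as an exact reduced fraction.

HR:RD = -10

Assign X = (0, 0), U = (1, 0), H = (0, 1) — the answer is frame-independent, so this choice is without loss of generality.
1. Q lies on line UH with UQ:QH = -1:4 ⇒ Q = (4/3, -1/3)
2. Y is the centroid of triangle XQH ⇒ Y = (4/9, 2/9)
3. R is the centroid of triangle QUY ⇒ R = (25/27, -1/27)
line HR meets UY at D = (5/6, 1/15)
R = H + t·(D−H) with t = 10/9, so HR:RD = 10/9:-1/9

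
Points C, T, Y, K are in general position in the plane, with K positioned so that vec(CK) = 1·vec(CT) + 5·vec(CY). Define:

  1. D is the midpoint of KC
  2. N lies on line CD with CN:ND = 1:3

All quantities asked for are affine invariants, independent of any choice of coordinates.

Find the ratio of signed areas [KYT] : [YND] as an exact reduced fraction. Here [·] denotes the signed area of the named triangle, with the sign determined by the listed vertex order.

Set C = (0, 0), T = (1, 0), Y = (0, 1), K = (1, 5); any affine frame gives the same invariant.
1. D is the midpoint of KC ⇒ D = (1/2, 5/2)
2. N lies on line CD with CN:ND = 1:3 ⇒ N = (1/8, 5/8)
2·[KYT] = 5, 2·[YND] = 3/8
[KYT]:[YND] = 5:3/8 = 40/3

[KYT]:[YND] = 40/3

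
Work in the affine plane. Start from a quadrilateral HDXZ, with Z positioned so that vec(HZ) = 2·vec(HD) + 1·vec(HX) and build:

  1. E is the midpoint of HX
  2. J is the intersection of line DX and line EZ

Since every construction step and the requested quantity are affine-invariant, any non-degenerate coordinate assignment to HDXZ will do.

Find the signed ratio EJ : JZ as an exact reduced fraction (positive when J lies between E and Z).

Assign H = (0, 0), D = (1, 0), X = (0, 1), Z = (2, 1) — the answer is frame-independent, so this choice is without loss of generality.
1. E is the midpoint of HX ⇒ E = (0, 1/2)
2. J is the intersection of line DX and line EZ ⇒ J = (2/5, 3/5)
J = E + t·(Z−E) with t = 1/5, so EJ:JZ = t:(1−t) = 1/5:4/5

EJ:JZ = 1/4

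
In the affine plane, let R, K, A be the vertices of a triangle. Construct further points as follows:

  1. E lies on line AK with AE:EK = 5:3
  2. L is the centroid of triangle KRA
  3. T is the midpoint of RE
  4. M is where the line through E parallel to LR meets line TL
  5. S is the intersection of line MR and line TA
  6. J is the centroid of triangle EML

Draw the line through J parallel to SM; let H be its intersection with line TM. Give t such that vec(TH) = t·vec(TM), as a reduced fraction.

Choose coordinates R = (0, 0), K = (1, 0), A = (0, 1).
1. E lies on line AK with AE:EK = 5:3 ⇒ E = (5/8, 3/8)
2. L is the centroid of triangle KRA ⇒ L = (1/3, 1/3)
3. T is the midpoint of RE ⇒ T = (5/16, 3/16)
4. M is where the line through E parallel to LR meets line TL ⇒ M = (7/24, 1/24)
5. S is the intersection of line MR and line TA ⇒ S = (35/96, 5/96)
6. J is the centroid of triangle EML ⇒ J = (5/12, 1/4)
through J parallel to SM: direction (-7/96, -1/96); meets TM at H = (23/72, 17/72)
H = T + t·(M−T) with t = -1/3

t = -1/3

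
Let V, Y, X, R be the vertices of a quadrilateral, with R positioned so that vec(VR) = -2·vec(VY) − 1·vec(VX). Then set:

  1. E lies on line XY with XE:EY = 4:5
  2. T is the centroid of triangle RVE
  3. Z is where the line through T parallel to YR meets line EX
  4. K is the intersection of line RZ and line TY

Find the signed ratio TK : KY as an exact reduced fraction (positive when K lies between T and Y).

Choose coordinates V = (0, 0), Y = (1, 0), X = (0, 1), R = (-2, -1).
1. E lies on line XY with XE:EY = 4:5 ⇒ E = (4/9, 5/9)
2. T is the centroid of triangle RVE ⇒ T = (-14/27, -4/27)
3. Z is where the line through T parallel to YR meets line EX ⇒ Z = (79/108, 29/108)
4. K is the intersection of line RZ and line TY ⇒ K = (-11/153, -16/153)
K = T + t·(Y−T) with t = 5/17, so TK:KY = t:(1−t) = 5/17:12/17

TK:KY = 5/12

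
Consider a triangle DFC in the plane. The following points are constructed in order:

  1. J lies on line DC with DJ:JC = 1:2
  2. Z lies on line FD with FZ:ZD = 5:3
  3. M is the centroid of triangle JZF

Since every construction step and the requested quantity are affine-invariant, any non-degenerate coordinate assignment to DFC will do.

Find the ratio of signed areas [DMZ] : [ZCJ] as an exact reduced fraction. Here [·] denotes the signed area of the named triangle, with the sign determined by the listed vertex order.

Set D = (0, 0), F = (1, 0), C = (0, 1); any affine frame gives the same invariant.
1. J lies on line DC with DJ:JC = 1:2 ⇒ J = (0, 1/3)
2. Z lies on line FD with FZ:ZD = 5:3 ⇒ Z = (3/8, 0)
3. M is the centroid of triangle JZF ⇒ M = (11/24, 1/9)
2·[DMZ] = -1/24, 2·[ZCJ] = 1/4
[DMZ]:[ZCJ] = -1/24:1/4 = -1/6

[DMZ]:[ZCJ] = -1/6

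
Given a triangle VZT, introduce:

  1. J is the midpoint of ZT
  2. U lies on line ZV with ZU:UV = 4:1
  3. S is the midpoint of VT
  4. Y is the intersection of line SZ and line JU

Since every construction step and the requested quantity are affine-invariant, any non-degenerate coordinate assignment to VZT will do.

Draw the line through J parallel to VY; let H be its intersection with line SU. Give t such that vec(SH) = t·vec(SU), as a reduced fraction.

t = 20/33

Assign V = (0, 0), Z = (1, 0), T = (0, 1) — the answer is frame-independent, so this choice is without loss of generality.
1. J is the midpoint of ZT ⇒ J = (1/2, 1/2)
2. U lies on line ZV with ZU:UV = 4:1 ⇒ U = (1/5, 0)
3. S is the midpoint of VT ⇒ S = (0, 1/2)
4. Y is the intersection of line SZ and line JU ⇒ Y = (5/13, 4/13)
through J parallel to VY: direction (5/13, 4/13); meets SU at H = (4/33, 13/66)
H = S + t·(U−S) with t = 20/33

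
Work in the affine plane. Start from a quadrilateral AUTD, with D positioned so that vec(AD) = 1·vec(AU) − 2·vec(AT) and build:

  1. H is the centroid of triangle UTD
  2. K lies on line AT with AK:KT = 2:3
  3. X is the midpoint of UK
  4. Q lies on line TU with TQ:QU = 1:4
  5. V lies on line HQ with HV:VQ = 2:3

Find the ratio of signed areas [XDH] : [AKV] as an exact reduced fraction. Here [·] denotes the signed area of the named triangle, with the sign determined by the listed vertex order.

[XDH]:[AKV] = -25/48

Set A = (0, 0), U = (1, 0), T = (0, 1), D = (1, -2); any affine frame gives the same invariant.
1. H is the centroid of triangle UTD ⇒ H = (2/3, -1/3)
2. K lies on line AT with AK:KT = 2:3 ⇒ K = (0, 2/5)
3. X is the midpoint of UK ⇒ X = (1/2, 1/5)
4. Q lies on line TU with TQ:QU = 1:4 ⇒ Q = (1/5, 4/5)
5. V lies on line HQ with HV:VQ = 2:3 ⇒ V = (12/25, 3/25)
2·[XDH] = 1/10, 2·[AKV] = -24/125
[XDH]:[AKV] = 1/10:-24/125 = -25/48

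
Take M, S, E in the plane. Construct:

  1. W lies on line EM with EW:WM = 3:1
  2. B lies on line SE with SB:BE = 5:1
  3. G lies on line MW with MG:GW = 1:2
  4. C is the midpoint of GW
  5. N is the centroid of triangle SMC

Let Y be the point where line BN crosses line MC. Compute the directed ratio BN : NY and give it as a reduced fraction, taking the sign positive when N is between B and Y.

BN:NY = -1/2

Set M = (0, 0), S = (1, 0), E = (0, 1); any affine frame gives the same invariant.
1. W lies on line EM with EW:WM = 3:1 ⇒ W = (0, 1/4)
2. B lies on line SE with SB:BE = 5:1 ⇒ B = (1/6, 5/6)
3. G lies on line MW with MG:GW = 1:2 ⇒ G = (0, 1/12)
4. C is the midpoint of GW ⇒ C = (0, 1/6)
5. N is the centroid of triangle SMC ⇒ N = (1/3, 1/18)
line BN meets MC at Y = (0, 29/18)
N = B + t·(Y−B) with t = -1, so BN:NY = -1:2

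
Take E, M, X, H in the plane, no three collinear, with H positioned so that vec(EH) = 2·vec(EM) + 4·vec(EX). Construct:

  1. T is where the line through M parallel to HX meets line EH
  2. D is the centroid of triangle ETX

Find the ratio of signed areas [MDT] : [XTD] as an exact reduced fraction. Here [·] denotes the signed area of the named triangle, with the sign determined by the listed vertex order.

Set E = (0, 0), M = (1, 0), X = (0, 1), H = (2, 4); any affine frame gives the same invariant.
1. T is where the line through M parallel to HX meets line EH ⇒ T = (-3, -6)
2. D is the centroid of triangle ETX ⇒ D = (-1, -5/3)
2·[MDT] = 16/3, 2·[XTD] = 1
[MDT]:[XTD] = 16/3:1 = 16/3

[MDT]:[XTD] = 16/3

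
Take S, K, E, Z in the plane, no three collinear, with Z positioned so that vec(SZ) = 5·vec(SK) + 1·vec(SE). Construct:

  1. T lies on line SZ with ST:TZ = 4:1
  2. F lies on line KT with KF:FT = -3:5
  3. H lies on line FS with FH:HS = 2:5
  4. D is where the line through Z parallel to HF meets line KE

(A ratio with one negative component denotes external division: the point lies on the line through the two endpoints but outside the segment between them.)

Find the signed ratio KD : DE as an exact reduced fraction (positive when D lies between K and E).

KD:DE = -13/60

Set S = (0, 0), K = (1, 0), E = (0, 1), Z = (5, 1); any affine frame gives the same invariant.
1. T lies on line SZ with ST:TZ = 4:1 ⇒ T = (4, 4/5)
2. F lies on line KT with KF:FT = -3:5 ⇒ F = (-7/2, -6/5)
3. H lies on line FS with FH:HS = 2:5 ⇒ H = (-5/2, -6/7)
4. D is where the line through Z parallel to HF meets line KE ⇒ D = (60/47, -13/47)
D = K + t·(E−K) with t = -13/47, so KD:DE = t:(1−t) = -13/47:60/47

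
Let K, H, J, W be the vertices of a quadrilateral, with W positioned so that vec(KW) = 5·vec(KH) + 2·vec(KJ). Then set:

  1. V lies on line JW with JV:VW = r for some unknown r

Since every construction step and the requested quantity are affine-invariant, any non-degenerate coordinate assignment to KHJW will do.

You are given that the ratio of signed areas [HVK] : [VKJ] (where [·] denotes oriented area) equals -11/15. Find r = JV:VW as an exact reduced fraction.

Choose coordinates K = (0, 0), H = (1, 0), J = (0, 1), W = (5, 2).
1. With JV:VW = r, write λ = r/(r+1) so V = J + λ·(W−J); V is affine-linear in λ
Every point depending on V is an affine combination of V and λ-independent points, so each such coordinate is linear in λ; the λ² term in each signed area is a multiple of (W−J)×(W−J) = 0, so 2·[HVK] and 2·[VKJ] are each linear in λ. Evaluating at λ=0 and λ=1:
  2·[HVK] = λ + 1,   2·[VKJ] = -5·λ
So [HVK]:[VKJ] = (λ + 1) / (-5·λ). Setting this equal to -11/15:
  λ + 1 = -11/15·(-5·λ)  ⇒  λ = 3/8
Then r = λ/(1−λ) = (3/8)/(5/8) = 3/5. Check: with r = 3/5, V = (15/8, 11/8) and [HVK]:[VKJ] = -11/15 as required.

r = 3/5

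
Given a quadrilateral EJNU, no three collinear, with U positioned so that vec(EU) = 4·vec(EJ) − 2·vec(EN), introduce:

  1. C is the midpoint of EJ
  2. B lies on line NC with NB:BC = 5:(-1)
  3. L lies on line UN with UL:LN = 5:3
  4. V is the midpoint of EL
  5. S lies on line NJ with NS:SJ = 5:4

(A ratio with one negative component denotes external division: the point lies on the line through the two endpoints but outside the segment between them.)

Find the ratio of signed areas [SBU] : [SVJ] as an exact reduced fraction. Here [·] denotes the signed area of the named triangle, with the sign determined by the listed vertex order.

Set E = (0, 0), J = (1, 0), N = (0, 1), U = (4, -2); any affine frame gives the same invariant.
1. C is the midpoint of EJ ⇒ C = (1/2, 0)
2. B lies on line NC with NB:BC = 5:(-1) ⇒ B = (5/8, -1/4)
3. L lies on line UN with UL:LN = 5:3 ⇒ L = (3/2, -1/8)
4. V is the midpoint of EL ⇒ V = (3/4, -1/16)
5. S lies on line NJ with NS:SJ = 5:4 ⇒ S = (5/9, 4/9)
2·[SBU] = 20/9, 2·[SVJ] = 5/36
[SBU]:[SVJ] = 20/9:5/36 = 16

[SBU]:[SVJ] = 16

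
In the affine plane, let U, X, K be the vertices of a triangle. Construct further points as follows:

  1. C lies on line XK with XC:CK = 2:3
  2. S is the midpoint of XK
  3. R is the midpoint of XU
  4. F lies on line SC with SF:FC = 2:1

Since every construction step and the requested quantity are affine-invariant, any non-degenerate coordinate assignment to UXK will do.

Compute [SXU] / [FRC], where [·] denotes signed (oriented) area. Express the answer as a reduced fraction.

Choose coordinates U = (0, 0), X = (1, 0), K = (0, 1).
1. C lies on line XK with XC:CK = 2:3 ⇒ C = (3/5, 2/5)
2. S is the midpoint of XK ⇒ S = (1/2, 1/2)
3. R is the midpoint of XU ⇒ R = (1/2, 0)
4. F lies on line SC with SF:FC = 2:1 ⇒ F = (17/30, 13/30)
2·[SXU] = -1/2, 2·[FRC] = 1/60
[SXU]:[FRC] = -1/2:1/60 = -30

[SXU]:[FRC] = -30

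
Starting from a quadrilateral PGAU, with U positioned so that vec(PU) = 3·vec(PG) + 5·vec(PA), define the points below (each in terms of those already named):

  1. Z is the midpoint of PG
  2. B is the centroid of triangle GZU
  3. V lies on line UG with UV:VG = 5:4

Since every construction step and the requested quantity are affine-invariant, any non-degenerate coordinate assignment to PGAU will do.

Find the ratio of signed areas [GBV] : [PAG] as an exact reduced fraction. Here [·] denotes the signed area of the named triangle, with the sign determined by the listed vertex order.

[GBV]:[PAG] = 10/27

Assign P = (0, 0), G = (1, 0), A = (0, 1), U = (3, 5) — the answer is frame-independent, so this choice is without loss of generality.
1. Z is the midpoint of PG ⇒ Z = (1/2, 0)
2. B is the centroid of triangle GZU ⇒ B = (3/2, 5/3)
3. V lies on line UG with UV:VG = 5:4 ⇒ V = (17/9, 20/9)
2·[GBV] = -10/27, 2·[PAG] = -1
[GBV]:[PAG] = -10/27:-1 = 10/27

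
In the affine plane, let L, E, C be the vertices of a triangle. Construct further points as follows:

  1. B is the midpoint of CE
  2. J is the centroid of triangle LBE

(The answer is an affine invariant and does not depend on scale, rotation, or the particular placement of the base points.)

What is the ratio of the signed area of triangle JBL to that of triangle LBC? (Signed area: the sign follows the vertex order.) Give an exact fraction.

[JBL]:[LBC] = 1/3

Set L = (0, 0), E = (1, 0), C = (0, 1); any affine frame gives the same invariant.
1. B is the midpoint of CE ⇒ B = (1/2, 1/2)
2. J is the centroid of triangle LBE ⇒ J = (1/2, 1/6)
2·[JBL] = 1/6, 2·[LBC] = 1/2
[JBL]:[LBC] = 1/6:1/2 = 1/3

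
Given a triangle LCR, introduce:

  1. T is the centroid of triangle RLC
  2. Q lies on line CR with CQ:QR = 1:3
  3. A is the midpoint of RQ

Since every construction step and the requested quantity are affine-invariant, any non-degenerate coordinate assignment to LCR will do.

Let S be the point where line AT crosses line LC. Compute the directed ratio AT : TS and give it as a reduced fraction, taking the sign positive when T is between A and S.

AT:TS = 7/8

Assign L = (0, 0), C = (1, 0), R = (0, 1) — the answer is frame-independent, so this choice is without loss of generality.
1. T is the centroid of triangle RLC ⇒ T = (1/3, 1/3)
2. Q lies on line CR with CQ:QR = 1:3 ⇒ Q = (3/4, 1/4)
3. A is the midpoint of RQ ⇒ A = (3/8, 5/8)
line AT meets LC at S = (2/7, 0)
T = A + t·(S−A) with t = 7/15, so AT:TS = 7/15:8/15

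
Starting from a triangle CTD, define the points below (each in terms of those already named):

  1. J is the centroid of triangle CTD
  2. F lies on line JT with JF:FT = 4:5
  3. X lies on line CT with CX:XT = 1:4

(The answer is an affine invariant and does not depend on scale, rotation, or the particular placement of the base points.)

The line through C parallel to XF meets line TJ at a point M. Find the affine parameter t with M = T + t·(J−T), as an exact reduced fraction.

t = 25/36

Set C = (0, 0), T = (1, 0), D = (0, 1); any affine frame gives the same invariant.
1. J is the centroid of triangle CTD ⇒ J = (1/3, 1/3)
2. F lies on line JT with JF:FT = 4:5 ⇒ F = (17/27, 5/27)
3. X lies on line CT with CX:XT = 1:4 ⇒ X = (1/5, 0)
through C parallel to XF: direction (58/135, 5/27); meets TJ at M = (29/54, 25/108)
M = T + t·(J−T) with t = 25/36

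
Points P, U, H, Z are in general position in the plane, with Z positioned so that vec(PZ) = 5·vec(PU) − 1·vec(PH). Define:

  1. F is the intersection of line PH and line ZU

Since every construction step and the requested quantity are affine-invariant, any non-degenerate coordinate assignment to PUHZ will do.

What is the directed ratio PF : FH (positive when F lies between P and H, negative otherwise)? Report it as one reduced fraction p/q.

PF:FH = 1/3

Set P = (0, 0), U = (1, 0), H = (0, 1), Z = (5, -1); any affine frame gives the same invariant.
1. F is the intersection of line PH and line ZU ⇒ F = (0, 1/4)
F = P + t·(H−P) with t = 1/4, so PF:FH = t:(1−t) = 1/4:3/4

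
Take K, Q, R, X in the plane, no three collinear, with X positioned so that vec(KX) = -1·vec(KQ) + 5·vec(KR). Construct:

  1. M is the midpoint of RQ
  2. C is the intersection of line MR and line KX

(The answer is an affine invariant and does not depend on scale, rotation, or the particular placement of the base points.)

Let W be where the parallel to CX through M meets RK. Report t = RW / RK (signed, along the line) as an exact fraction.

Work in coordinates with K = (0, 0), Q = (1, 0), R = (0, 1), X = (-1, 5).
1. M is the midpoint of RQ ⇒ M = (1/2, 1/2)
2. C is the intersection of line MR and line KX ⇒ C = (-1/4, 5/4)
through M parallel to CX: direction (-3/4, 15/4); meets RK at W = (0, 3)
W = R + t·(K−R) with t = -2

t = -2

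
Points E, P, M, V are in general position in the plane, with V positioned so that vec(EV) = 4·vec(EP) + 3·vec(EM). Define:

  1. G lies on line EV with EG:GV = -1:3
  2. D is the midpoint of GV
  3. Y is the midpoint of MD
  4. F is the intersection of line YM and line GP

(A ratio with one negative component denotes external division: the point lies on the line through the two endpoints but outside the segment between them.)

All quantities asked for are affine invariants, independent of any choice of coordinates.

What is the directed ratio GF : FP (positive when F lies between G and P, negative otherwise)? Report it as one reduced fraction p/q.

Assign E = (0, 0), P = (1, 0), M = (0, 1), V = (4, 3) — the answer is frame-independent, so this choice is without loss of generality.
1. G lies on line EV with EG:GV = -1:3 ⇒ G = (-2, -3/2)
2. D is the midpoint of GV ⇒ D = (1, 3/4)
3. Y is the midpoint of MD ⇒ Y = (1/2, 7/8)
4. F is the intersection of line YM and line GP ⇒ F = (2, 1/2)
F = G + t·(P−G) with t = 4/3, so GF:FP = t:(1−t) = 4/3:-1/3

GF:FP = -4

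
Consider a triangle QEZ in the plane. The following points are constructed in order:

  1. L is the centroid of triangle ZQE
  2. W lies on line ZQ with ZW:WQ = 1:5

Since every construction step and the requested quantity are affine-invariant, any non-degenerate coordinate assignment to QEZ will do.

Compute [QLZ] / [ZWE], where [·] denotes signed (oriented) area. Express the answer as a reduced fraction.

[QLZ]:[ZWE] = 2

Choose coordinates Q = (0, 0), E = (1, 0), Z = (0, 1).
1. L is the centroid of triangle ZQE ⇒ L = (1/3, 1/3)
2. W lies on line ZQ with ZW:WQ = 1:5 ⇒ W = (0, 5/6)
2·[QLZ] = 1/3, 2·[ZWE] = 1/6
[QLZ]:[ZWE] = 1/3:1/6 = 2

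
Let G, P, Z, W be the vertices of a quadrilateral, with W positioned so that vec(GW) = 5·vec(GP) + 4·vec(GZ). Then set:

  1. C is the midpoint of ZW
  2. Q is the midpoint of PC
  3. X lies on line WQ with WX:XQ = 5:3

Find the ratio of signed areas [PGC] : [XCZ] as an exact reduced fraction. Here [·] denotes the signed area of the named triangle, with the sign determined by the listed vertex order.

[PGC]:[XCZ] = -2

Assign G = (0, 0), P = (1, 0), Z = (0, 1), W = (5, 4) — the answer is frame-independent, so this choice is without loss of generality.
1. C is the midpoint of ZW ⇒ C = (5/2, 5/2)
2. Q is the midpoint of PC ⇒ Q = (7/4, 5/4)
3. X lies on line WQ with WX:XQ = 5:3 ⇒ X = (95/32, 73/32)
2·[PGC] = -5/2, 2·[XCZ] = 5/4
[PGC]:[XCZ] = -5/2:5/4 = -2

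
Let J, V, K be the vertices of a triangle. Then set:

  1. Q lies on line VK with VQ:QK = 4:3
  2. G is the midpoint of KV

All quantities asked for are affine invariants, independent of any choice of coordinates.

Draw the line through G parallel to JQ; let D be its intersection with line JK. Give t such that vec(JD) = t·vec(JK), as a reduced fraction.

Work in coordinates with J = (0, 0), V = (1, 0), K = (0, 1).
1. Q lies on line VK with VQ:QK = 4:3 ⇒ Q = (3/7, 4/7)
2. G is the midpoint of KV ⇒ G = (1/2, 1/2)
through G parallel to JQ: direction (3/7, 4/7); meets JK at D = (0, -1/6)
D = J + t·(K−J) with t = -1/6

t = -1/6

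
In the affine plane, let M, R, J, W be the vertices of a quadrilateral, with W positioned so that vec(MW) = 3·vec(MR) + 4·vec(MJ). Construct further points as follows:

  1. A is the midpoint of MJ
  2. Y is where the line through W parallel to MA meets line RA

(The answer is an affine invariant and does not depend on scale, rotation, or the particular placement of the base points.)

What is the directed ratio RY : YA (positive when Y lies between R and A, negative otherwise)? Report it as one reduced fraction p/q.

Work in coordinates with M = (0, 0), R = (1, 0), J = (0, 1), W = (3, 4).
1. A is the midpoint of MJ ⇒ A = (0, 1/2)
2. Y is where the line through W parallel to MA meets line RA ⇒ Y = (3, -1)
Y = R + t·(A−R) with t = -2, so RY:YA = t:(1−t) = -2:3

RY:YA = -2/3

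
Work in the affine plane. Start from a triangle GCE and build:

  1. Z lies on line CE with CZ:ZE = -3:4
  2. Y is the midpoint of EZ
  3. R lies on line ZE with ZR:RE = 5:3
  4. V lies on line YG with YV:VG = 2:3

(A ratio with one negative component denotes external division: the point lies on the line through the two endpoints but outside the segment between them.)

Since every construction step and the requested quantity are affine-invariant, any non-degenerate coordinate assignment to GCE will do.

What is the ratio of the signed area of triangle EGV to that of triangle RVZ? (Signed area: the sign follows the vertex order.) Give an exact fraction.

Choose coordinates G = (0, 0), C = (1, 0), E = (0, 1).
1. Z lies on line CE with CZ:ZE = -3:4 ⇒ Z = (4, -3)
2. Y is the midpoint of EZ ⇒ Y = (2, -1)
3. R lies on line ZE with ZR:RE = 5:3 ⇒ R = (3/2, -1/2)
4. V lies on line YG with YV:VG = 2:3 ⇒ V = (6/5, -3/5)
2·[EGV] = 6/5, 2·[RVZ] = 1
[EGV]:[RVZ] = 6/5:1 = 6/5

[EGV]:[RVZ] = 6/5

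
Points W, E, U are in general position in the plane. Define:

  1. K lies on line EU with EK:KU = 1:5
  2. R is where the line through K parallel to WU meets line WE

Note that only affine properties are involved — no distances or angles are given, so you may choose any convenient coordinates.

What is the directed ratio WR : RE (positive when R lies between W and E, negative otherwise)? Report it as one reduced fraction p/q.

Set W = (0, 0), E = (1, 0), U = (0, 1); any affine frame gives the same invariant.
1. K lies on line EU with EK:KU = 1:5 ⇒ K = (5/6, 1/6)
2. R is where the line through K parallel to WU meets line WE ⇒ R = (5/6, 0)
R = W + t·(E−W) with t = 5/6, so WR:RE = t:(1−t) = 5/6:1/6

WR:RE = 5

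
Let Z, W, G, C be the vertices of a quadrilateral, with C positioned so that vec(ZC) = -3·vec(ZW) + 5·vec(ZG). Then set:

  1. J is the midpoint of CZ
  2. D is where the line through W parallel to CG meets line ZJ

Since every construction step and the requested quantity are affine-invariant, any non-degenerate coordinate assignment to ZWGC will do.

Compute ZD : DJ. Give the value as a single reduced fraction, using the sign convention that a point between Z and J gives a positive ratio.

Set Z = (0, 0), W = (1, 0), G = (0, 1), C = (-3, 5); any affine frame gives the same invariant.
1. J is the midpoint of CZ ⇒ J = (-3/2, 5/2)
2. D is where the line through W parallel to CG meets line ZJ ⇒ D = (-4, 20/3)
D = Z + t·(J−Z) with t = 8/3, so ZD:DJ = t:(1−t) = 8/3:-5/3

ZD:DJ = -8/5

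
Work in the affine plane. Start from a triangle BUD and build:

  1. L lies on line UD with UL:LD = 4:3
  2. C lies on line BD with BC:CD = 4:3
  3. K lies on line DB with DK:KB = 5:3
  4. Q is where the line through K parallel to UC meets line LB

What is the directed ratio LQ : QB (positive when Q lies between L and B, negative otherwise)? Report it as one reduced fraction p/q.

LQ:QB = 173/147

Work in coordinates with B = (0, 0), U = (1, 0), D = (0, 1).
1. L lies on line UD with UL:LD = 4:3 ⇒ L = (3/7, 4/7)
2. C lies on line BD with BC:CD = 4:3 ⇒ C = (0, 4/7)
3. K lies on line DB with DK:KB = 5:3 ⇒ K = (0, 3/8)
4. Q is where the line through K parallel to UC meets line LB ⇒ Q = (63/320, 21/80)
Q = L + t·(B−L) with t = 173/320, so LQ:QB = t:(1−t) = 173/320:147/320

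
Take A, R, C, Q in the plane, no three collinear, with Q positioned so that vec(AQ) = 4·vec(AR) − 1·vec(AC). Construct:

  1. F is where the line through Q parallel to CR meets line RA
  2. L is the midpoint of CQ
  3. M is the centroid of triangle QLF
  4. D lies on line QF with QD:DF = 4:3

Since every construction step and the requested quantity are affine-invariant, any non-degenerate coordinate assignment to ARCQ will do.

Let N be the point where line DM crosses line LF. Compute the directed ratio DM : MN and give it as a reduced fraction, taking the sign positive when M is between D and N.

Assign A = (0, 0), R = (1, 0), C = (0, 1), Q = (4, -1) — the answer is frame-independent, so this choice is without loss of generality.
1. F is where the line through Q parallel to CR meets line RA ⇒ F = (3, 0)
2. L is the midpoint of CQ ⇒ L = (2, 0)
3. M is the centroid of triangle QLF ⇒ M = (3, -1/3)
4. D lies on line QF with QD:DF = 4:3 ⇒ D = (24/7, -3/7)
line DM meets LF at N = (3/2, 0)
M = D + t·(N−D) with t = 2/9, so DM:MN = 2/9:7/9

DM:MN = 2/7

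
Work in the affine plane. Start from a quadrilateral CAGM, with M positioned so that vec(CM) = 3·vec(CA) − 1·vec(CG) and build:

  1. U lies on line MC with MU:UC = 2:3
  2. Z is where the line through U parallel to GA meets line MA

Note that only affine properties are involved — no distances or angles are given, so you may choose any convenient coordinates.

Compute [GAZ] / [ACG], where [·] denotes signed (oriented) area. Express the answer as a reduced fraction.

[GAZ]:[ACG] = -1/5

Assign C = (0, 0), A = (1, 0), G = (0, 1), M = (3, -1) — the answer is frame-independent, so this choice is without loss of generality.
1. U lies on line MC with MU:UC = 2:3 ⇒ U = (9/5, -3/5)
2. Z is where the line through U parallel to GA meets line MA ⇒ Z = (7/5, -1/5)
2·[GAZ] = 1/5, 2·[ACG] = -1
[GAZ]:[ACG] = 1/5:-1 = -1/5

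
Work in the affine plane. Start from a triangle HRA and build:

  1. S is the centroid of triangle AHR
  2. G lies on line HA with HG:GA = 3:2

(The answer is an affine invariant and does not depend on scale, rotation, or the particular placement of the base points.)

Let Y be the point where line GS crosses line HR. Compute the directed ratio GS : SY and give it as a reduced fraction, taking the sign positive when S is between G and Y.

Set H = (0, 0), R = (1, 0), A = (0, 1); any affine frame gives the same invariant.
1. S is the centroid of triangle AHR ⇒ S = (1/3, 1/3)
2. G lies on line HA with HG:GA = 3:2 ⇒ G = (0, 3/5)
line GS meets HR at Y = (3/4, 0)
S = G + t·(Y−G) with t = 4/9, so GS:SY = 4/9:5/9

GS:SY = 4/5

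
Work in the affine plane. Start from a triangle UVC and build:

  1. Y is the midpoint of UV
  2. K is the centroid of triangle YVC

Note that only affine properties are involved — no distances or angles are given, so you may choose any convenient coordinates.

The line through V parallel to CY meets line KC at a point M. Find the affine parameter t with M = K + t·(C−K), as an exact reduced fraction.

Work in coordinates with U = (0, 0), V = (1, 0), C = (0, 1).
1. Y is the midpoint of UV ⇒ Y = (1/2, 0)
2. K is the centroid of triangle YVC ⇒ K = (1/2, 1/3)
through V parallel to CY: direction (1/2, -1); meets KC at M = (3/2, -1)
M = K + t·(C−K) with t = -2

t = -2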